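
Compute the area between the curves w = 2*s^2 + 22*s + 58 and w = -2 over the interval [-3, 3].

396

On [-3, 3], (2*s^2 + 22*s + 58) - (-2) = 2*s^2 + 22*s + 60 is ≥ 0 throughout, so the area is a single integral of |2*s^2 + 22*s + 60|.
∫[-3,3] (2*s^2 + 22*s + 60) ds = 396.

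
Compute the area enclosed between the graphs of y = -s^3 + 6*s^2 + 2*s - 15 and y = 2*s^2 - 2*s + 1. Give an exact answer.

148/3

Set the curves equal: -s^3 + 6*s^2 + 2*s - 15 = 2*s^2 - 2*s + 1, so -s^3 + 4*s^2 + 4*s - 16 = 0, which factors as -(s - 4)*(s - 2)*(s + 2) = 0. The curves meet at s = -2, 2, 4.
On [-2, 2], y = 2*s^2 - 2*s + 1 is on top; that piece has area ∫[-2,2] (-(-s^3 + 4*s^2 + 4*s - 16)) ds = 128/3.
On [2, 4], y = -s^3 + 6*s^2 + 2*s - 15 is on top; that piece has area ∫[2,4] (-s^3 + 4*s^2 + 4*s - 16) ds = 20/3.
Total enclosed area = 128/3 + 20/3 = 148/3.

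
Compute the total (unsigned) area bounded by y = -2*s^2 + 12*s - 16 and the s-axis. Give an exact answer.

The curve meets the s-axis where -2*s^2 + 12*s - 16 = 0, i.e. -2*(s - 4)*(s - 2) = 0, at s = 2, 4.
On [2, 4] the curve lies above the axis; ∫[2,4] (-2*s^2 + 12*s - 16) ds = 8/3, giving area 8/3.

8/3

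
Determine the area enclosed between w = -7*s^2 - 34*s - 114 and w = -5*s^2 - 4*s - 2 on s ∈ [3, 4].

725/3

On [3, 4], (-7*s^2 - 34*s - 114) - (-5*s^2 - 4*s - 2) = -2*s^2 - 30*s - 112 is ≤ 0 throughout, so the area is a single integral of |-2*s^2 - 30*s - 112|.
∫[3,4] (-2*s^2 - 30*s - 112) ds = -725/3; the area of that piece is 725/3.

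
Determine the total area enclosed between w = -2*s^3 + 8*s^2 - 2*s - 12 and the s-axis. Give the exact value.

71/3

The curve meets the s-axis where -2*s^3 + 8*s^2 - 2*s - 12 = 0, i.e. -2*(s - 3)*(s - 2)*(s + 1) = 0, at s = -1, 2, 3.
On [-1, 2] the curve lies below the axis; ∫[-1,2] (-2*s^3 + 8*s^2 - 2*s - 12) ds = -45/2, giving area 45/2.
On [2, 3] the curve lies above the axis; ∫[2,3] (-2*s^3 + 8*s^2 - 2*s - 12) ds = 7/6, giving area 7/6.
Total area = 45/2 + 7/6 = 71/3.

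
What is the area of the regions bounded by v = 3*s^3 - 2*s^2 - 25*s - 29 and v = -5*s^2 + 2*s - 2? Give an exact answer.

Set the curves equal: 3*s^3 - 2*s^2 - 25*s - 29 = -5*s^2 + 2*s - 2, so 3*s^3 + 3*s^2 - 27*s - 27 = 0, which factors as 3*(s - 3)*(s + 1)*(s + 3) = 0. The curves meet at s = -3, -1, 3.
On [-3, -1], v = 3*s^3 - 2*s^2 - 25*s - 29 is on top; that piece has area ∫[-3,-1] (3*s^3 + 3*s^2 - 27*s - 27) ds = 20.
On [-1, 3], v = -5*s^2 + 2*s - 2 is on top; that piece has area ∫[-1,3] (-(3*s^3 + 3*s^2 - 27*s - 27)) ds = 128.
Total enclosed area = 20 + 128 = 148.

148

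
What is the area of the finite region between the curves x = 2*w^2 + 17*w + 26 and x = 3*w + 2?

Both boundary curves give x as a function of w, so integrate with respect to w. Setting them equal: 2*w^2 + 14*w + 24 = 0, i.e. 2*(w + 3)*(w + 4) = 0, so they meet at w = -4, -3.
For w in [-4, -3], x = 2*w^2 + 17*w + 26 is on the left; area = ∫[-4,-3] (-(2*w^2 + 14*w + 24)) dw = 1/3.

1/3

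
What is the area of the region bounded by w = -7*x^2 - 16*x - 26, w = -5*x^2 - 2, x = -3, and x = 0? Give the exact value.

The difference (-7*x^2 - 16*x - 26) - (-5*x^2 - 2) = -2*x^2 - 16*x - 24 changes sign at x = -2 inside [-3, 0], so split the integral there.
∫[-3,-2] (-2*x^2 - 16*x - 24) dx = 10/3.
∫[-2,0] (-2*x^2 - 16*x - 24) dx = -64/3; the area of that piece is 64/3.
Total area = 10/3 + 64/3 = 74/3.

74/3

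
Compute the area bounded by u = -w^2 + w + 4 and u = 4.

1/6

Both boundary curves give u as a function of w, so integrate with respect to w. Setting them equal: -w^2 + w = 0, i.e. -w*(w - 1) = 0, so they meet at w = 0, 1.
For w in [0, 1], u = -w^2 + w + 4 is on the right; area = ∫[0,1] (-w^2 + w) dw = 1/6.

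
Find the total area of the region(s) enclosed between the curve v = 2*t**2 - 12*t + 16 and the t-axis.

8/3

The curve meets the t-axis where 2*t**2 - 12*t + 16 = 0, i.e. 2*(t - 4)*(t - 2) = 0, at t = 2, 4.
On [2, 4] the curve lies below the axis; ∫[2,4] (2*t**2 - 12*t + 16) dt = -8/3, giving area 8/3.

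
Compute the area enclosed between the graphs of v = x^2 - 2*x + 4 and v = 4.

4/3

Set the curves equal: x^2 - 2*x + 4 = 4, so x^2 - 2*x = 0, which factors as x*(x - 2) = 0. The curves meet at x = 0, 2.
On [0, 2], v = 4 is on top; that piece has area ∫[0,2] (-(x^2 - 2*x)) dx = 4/3.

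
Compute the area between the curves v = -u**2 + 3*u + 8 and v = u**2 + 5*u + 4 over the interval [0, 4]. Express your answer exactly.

142/3

The difference (-u**2 + 3*u + 8) - (u**2 + 5*u + 4) = -2*u**2 - 2*u + 4 changes sign at u = 1 inside [0, 4], so split the integral there.
∫[0,1] (-2*u**2 - 2*u + 4) du = 7/3.
∫[1,4] (-2*u**2 - 2*u + 4) du = -45; the area of that piece is 45.
Total area = 7/3 + 45 = 142/3.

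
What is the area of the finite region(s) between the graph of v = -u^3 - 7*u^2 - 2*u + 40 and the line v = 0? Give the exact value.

1741/12

The curve meets the u-axis where -u^3 - 7*u^2 - 2*u + 40 = 0, i.e. -(u - 2)*(u + 4)*(u + 5) = 0, at u = -5, -4, 2.
On [-5, -4] the curve lies below the axis; ∫[-5,-4] (-u^3 - 7*u^2 - 2*u + 40) du = -13/12, giving area 13/12.
On [-4, 2] the curve lies above the axis; ∫[-4,2] (-u^3 - 7*u^2 - 2*u + 40) du = 144, giving area 144.
Total area = 13/12 + 144 = 1741/12.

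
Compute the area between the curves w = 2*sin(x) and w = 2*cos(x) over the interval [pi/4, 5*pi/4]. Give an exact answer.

On [pi/4, 5*pi/4], (2*sin(x)) - (2*cos(x)) = 2*sin(x) - 2*cos(x) is ≥ 0 throughout, so the area is a single integral of |2*sin(x) - 2*cos(x)|.
∫[pi/4,5*pi/4] (2*sin(x) - 2*cos(x)) dx = 4*sqrt(2).

4*sqrt(2)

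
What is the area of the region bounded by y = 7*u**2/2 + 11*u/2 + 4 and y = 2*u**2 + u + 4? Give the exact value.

Set the curves equal: 7*u**2/2 + 11*u/2 + 4 = 2*u**2 + u + 4, so 3*u**2/2 + 9*u/2 = 0, which factors as 3*u*(u + 3)/2 = 0. The curves meet at u = -3, 0.
On [-3, 0], y = 2*u**2 + u + 4 is on top; that piece has area ∫[-3,0] (-(3*u**2/2 + 9*u/2)) du = 27/4.

27/4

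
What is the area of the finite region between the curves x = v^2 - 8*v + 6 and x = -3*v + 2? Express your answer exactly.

9/2

Both boundary curves give x as a function of v, so integrate with respect to v. Setting them equal: v^2 - 5*v + 4 = 0, i.e. (v - 4)*(v - 1) = 0, so they meet at v = 1, 4.
For v in [1, 4], x = v^2 - 8*v + 6 is on the left; area = ∫[1,4] (-(v^2 - 5*v + 4)) dv = 9/2.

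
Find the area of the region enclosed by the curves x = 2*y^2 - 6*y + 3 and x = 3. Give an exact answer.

9

Both boundary curves give x as a function of y, so integrate with respect to y. Setting them equal: 2*y^2 - 6*y = 0, i.e. 2*y*(y - 3) = 0, so they meet at y = 0, 3.
For y in [0, 3], x = 2*y^2 - 6*y + 3 is on the left; area = ∫[0,3] (-(2*y^2 - 6*y)) dy = 9.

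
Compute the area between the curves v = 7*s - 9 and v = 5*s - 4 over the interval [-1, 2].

12

On [-1, 2], (7*s - 9) - (5*s - 4) = 2*s - 5 is ≤ 0 throughout, so the area is a single integral of |2*s - 5|.
∫[-1,2] (2*s - 5) ds = -12; the area of that piece is 12.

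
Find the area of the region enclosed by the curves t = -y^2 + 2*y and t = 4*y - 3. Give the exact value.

Both boundary curves give t as a function of y, so integrate with respect to y. Setting them equal: -y^2 - 2*y + 3 = 0, i.e. -(y - 1)*(y + 3) = 0, so they meet at y = -3, 1.
For y in [-3, 1], t = -y^2 + 2*y is on the right; area = ∫[-3,1] (-y^2 - 2*y + 3) dy = 32/3.

32/3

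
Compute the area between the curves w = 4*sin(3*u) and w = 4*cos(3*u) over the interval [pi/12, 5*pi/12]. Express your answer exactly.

On [pi/12, 5*pi/12], (4*sin(3*u)) - (4*cos(3*u)) = 4*sin(3*u) - 4*cos(3*u) is ≥ 0 throughout, so the area is a single integral of |4*sin(3*u) - 4*cos(3*u)|.
∫[pi/12,5*pi/12] (4*sin(3*u) - 4*cos(3*u)) du = 8*sqrt(2)/3.

8*sqrt(2)/3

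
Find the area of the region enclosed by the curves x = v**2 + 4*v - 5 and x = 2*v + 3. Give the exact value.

Both boundary curves give x as a function of v, so integrate with respect to v. Setting them equal: v**2 + 2*v - 8 = 0, i.e. (v - 2)*(v + 4) = 0, so they meet at v = -4, 2.
For v in [-4, 2], x = v**2 + 4*v - 5 is on the left; area = ∫[-4,2] (-(v**2 + 2*v - 8)) dv = 36.

36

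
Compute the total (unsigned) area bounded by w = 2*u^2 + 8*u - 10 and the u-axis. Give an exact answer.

72

The curve meets the u-axis where 2*u^2 + 8*u - 10 = 0, i.e. 2*(u - 1)*(u + 5) = 0, at u = -5, 1.
On [-5, 1] the curve lies below the axis; ∫[-5,1] (2*u^2 + 8*u - 10) du = -72, giving area 72.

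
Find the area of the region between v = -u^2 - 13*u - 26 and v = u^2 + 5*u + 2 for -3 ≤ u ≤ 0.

89/3

The difference (-u^2 - 13*u - 26) - (u^2 + 5*u + 2) = -2*u^2 - 18*u - 28 changes sign at u = -2 inside [-3, 0], so split the integral there.
∫[-3,-2] (-2*u^2 - 18*u - 28) du = 13/3.
∫[-2,0] (-2*u^2 - 18*u - 28) du = -76/3; the area of that piece is 76/3.
Total area = 13/3 + 76/3 = 89/3.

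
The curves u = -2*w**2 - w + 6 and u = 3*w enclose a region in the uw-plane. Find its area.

Both boundary curves give u as a function of w, so integrate with respect to w. Setting them equal: -2*w**2 - 4*w + 6 = 0, i.e. -2*(w - 1)*(w + 3) = 0, so they meet at w = -3, 1.
For w in [-3, 1], u = -2*w**2 - w + 6 is on the right; area = ∫[-3,1] (-2*w**2 - 4*w + 6) dw = 64/3.

64/3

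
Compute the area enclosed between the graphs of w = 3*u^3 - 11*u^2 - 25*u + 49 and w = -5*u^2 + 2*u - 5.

443/2

Set the curves equal: 3*u^3 - 11*u^2 - 25*u + 49 = -5*u^2 + 2*u - 5, so 3*u^3 - 6*u^2 - 27*u + 54 = 0, which factors as 3*(u - 3)*(u - 2)*(u + 3) = 0. The curves meet at u = -3, 2, 3.
On [-3, 2], w = 3*u^3 - 11*u^2 - 25*u + 49 is on top; that piece has area ∫[-3,2] (3*u^3 - 6*u^2 - 27*u + 54) du = 875/4.
On [2, 3], w = -5*u^2 + 2*u - 5 is on top; that piece has area ∫[2,3] (-(3*u^3 - 6*u^2 - 27*u + 54)) du = 11/4.
Total enclosed area = 875/4 + 11/4 = 443/2.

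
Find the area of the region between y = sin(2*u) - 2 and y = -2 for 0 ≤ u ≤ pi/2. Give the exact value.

1

On [0, pi/2], (sin(2*u) - 2) - (-2) = sin(2*u) is ≥ 0 throughout, so the area is a single integral of |sin(2*u)|.
∫[0,pi/2] (sin(2*u)) du = 1.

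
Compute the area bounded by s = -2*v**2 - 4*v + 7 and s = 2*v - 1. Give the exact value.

Both boundary curves give s as a function of v, so integrate with respect to v. Setting them equal: -2*v**2 - 6*v + 8 = 0, i.e. -2*(v - 1)*(v + 4) = 0, so they meet at v = -4, 1.
For v in [-4, 1], s = -2*v**2 - 4*v + 7 is on the right; area = ∫[-4,1] (-2*v**2 - 6*v + 8) dv = 125/3.

125/3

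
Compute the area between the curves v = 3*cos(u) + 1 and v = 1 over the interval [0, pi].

The difference (3*cos(u) + 1) - (1) = 3*cos(u) changes sign at u = pi/2 inside [0, pi], so split the integral there.
∫[0,pi/2] (3*cos(u)) du = 3.
∫[pi/2,pi] (3*cos(u)) du = -3; the area of that piece is 3.
Total area = 3 + 3 = 6.

6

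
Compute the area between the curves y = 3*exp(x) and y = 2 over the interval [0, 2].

On [0, 2], (3*exp(x)) - (2) = 3*exp(x) - 2 is ≥ 0 throughout, so the area is a single integral of |3*exp(x) - 2|.
∫[0,2] (3*exp(x) - 2) dx = -7 + 3*exp(2).

-7 + 3*exp(2)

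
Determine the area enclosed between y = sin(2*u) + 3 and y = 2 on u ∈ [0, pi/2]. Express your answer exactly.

1 + pi/2

On [0, pi/2], (sin(2*u) + 3) - (2) = sin(2*u) + 1 is ≥ 0 throughout, so the area is a single integral of |sin(2*u) + 1|.
∫[0,pi/2] (sin(2*u) + 1) du = 1 + pi/2.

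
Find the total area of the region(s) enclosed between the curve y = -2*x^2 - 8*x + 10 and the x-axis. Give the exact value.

72

The curve meets the x-axis where -2*x^2 - 8*x + 10 = 0, i.e. -2*(x - 1)*(x + 5) = 0, at x = -5, 1.
On [-5, 1] the curve lies above the axis; ∫[-5,1] (-2*x^2 - 8*x + 10) dx = 72, giving area 72.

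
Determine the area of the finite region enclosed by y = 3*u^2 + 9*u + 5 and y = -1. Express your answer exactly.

1/2

Set the curves equal: 3*u^2 + 9*u + 5 = -1, so 3*u^2 + 9*u + 6 = 0, which factors as 3*(u + 1)*(u + 2) = 0. The curves meet at u = -2, -1.
On [-2, -1], y = -1 is on top; that piece has area ∫[-2,-1] (-(3*u^2 + 9*u + 6)) du = 1/2.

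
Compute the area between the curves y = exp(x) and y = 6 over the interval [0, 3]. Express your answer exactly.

The difference (exp(x)) - (6) = exp(x) - 6 changes sign at x = log(6) inside [0, 3], so split the integral there.
∫[0,log(6)] (exp(x) - 6) dx = 5 - log(46656); the area of that piece is -5 + log(46656).
∫[log(6),3] (exp(x) - 6) dx = -24 + 6*log(6) + exp(3).
Total area = (-5 + log(46656)) + (-24 + 6*log(6) + exp(3)) = -29 + exp(3) + 12*log(6).

-29 + exp(3) + 12*log(6)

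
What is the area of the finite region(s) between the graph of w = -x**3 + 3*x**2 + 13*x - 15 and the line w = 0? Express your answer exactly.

The curve meets the x-axis where -x**3 + 3*x**2 + 13*x - 15 = 0, i.e. -(x - 5)*(x - 1)*(x + 3) = 0, at x = -3, 1, 5.
On [-3, 1] the curve lies below the axis; ∫[-3,1] (-x**3 + 3*x**2 + 13*x - 15) dx = -64, giving area 64.
On [1, 5] the curve lies above the axis; ∫[1,5] (-x**3 + 3*x**2 + 13*x - 15) dx = 64, giving area 64.
Total area = 64 + 64 = 128.

128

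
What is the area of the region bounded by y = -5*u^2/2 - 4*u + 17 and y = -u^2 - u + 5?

54

Set the curves equal: -5*u^2/2 - 4*u + 17 = -u^2 - u + 5, so -3*u^2/2 - 3*u + 12 = 0, which factors as -3*(u - 2)*(u + 4)/2 = 0. The curves meet at u = -4, 2.
On [-4, 2], y = -5*u^2/2 - 4*u + 17 is on top; that piece has area ∫[-4,2] (-3*u^2/2 - 3*u + 12) du = 54.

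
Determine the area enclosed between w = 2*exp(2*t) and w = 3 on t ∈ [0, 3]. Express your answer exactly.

The difference (2*exp(2*t)) - (3) = 2*exp(2*t) - 3 changes sign at t = -log(2)/2 + log(3)/2 inside [0, 3], so split the integral there.
∫[0,-log(2)/2 + log(3)/2] (2*exp(2*t) - 3) dt = log(2*sqrt(6)/9) + 1/2; the area of that piece is -1/2 + log(3*sqrt(6)/4).
∫[-log(2)/2 + log(3)/2,3] (2*exp(2*t) - 3) dt = -21/2 - 3*log(2)/2 + 3*log(3)/2 + exp(6).
Total area = (-1/2 + log(3*sqrt(6)/4)) + (-21/2 - 3*log(2)/2 + 3*log(3)/2 + exp(6)) = -11 - 7*log(2)/2 + log(6)/2 + 5*log(3)/2 + exp(6).

-11 - 7*log(2)/2 + log(6)/2 + 5*log(3)/2 + exp(6)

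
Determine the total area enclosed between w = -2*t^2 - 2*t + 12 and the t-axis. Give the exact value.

125/3

The curve meets the t-axis where -2*t^2 - 2*t + 12 = 0, i.e. -2*(t - 2)*(t + 3) = 0, at t = -3, 2.
On [-3, 2] the curve lies above the axis; ∫[-3,2] (-2*t^2 - 2*t + 12) dt = 125/3, giving area 125/3.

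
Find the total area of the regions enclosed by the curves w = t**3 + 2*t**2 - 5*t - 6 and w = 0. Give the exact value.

253/12

Set the curves equal: t**3 + 2*t**2 - 5*t - 6 = 0, so t**3 + 2*t**2 - 5*t - 6 = 0, which factors as (t - 2)*(t + 1)*(t + 3) = 0. The curves meet at t = -3, -1, 2.
On [-3, -1], w = t**3 + 2*t**2 - 5*t - 6 is on top; that piece has area ∫[-3,-1] (t**3 + 2*t**2 - 5*t - 6) dt = 16/3.
On [-1, 2], w = 0 is on top; that piece has area ∫[-1,2] (-(t**3 + 2*t**2 - 5*t - 6)) dt = 63/4.
Total enclosed area = 16/3 + 63/4 = 253/12.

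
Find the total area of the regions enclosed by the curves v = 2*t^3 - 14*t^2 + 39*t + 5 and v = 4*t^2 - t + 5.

Set the curves equal: 2*t^3 - 14*t^2 + 39*t + 5 = 4*t^2 - t + 5, so 2*t^3 - 18*t^2 + 40*t = 0, which factors as 2*t*(t - 5)*(t - 4) = 0. The curves meet at t = 0, 4, 5.
On [0, 4], v = 2*t^3 - 14*t^2 + 39*t + 5 is on top; that piece has area ∫[0,4] (2*t^3 - 18*t^2 + 40*t) dt = 64.
On [4, 5], v = 4*t^2 - t + 5 is on top; that piece has area ∫[4,5] (-(2*t^3 - 18*t^2 + 40*t)) dt = 3/2.
Total enclosed area = 64 + 3/2 = 131/2.

131/2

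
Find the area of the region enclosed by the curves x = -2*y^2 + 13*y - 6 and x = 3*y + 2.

Both boundary curves give x as a function of y, so integrate with respect to y. Setting them equal: -2*y^2 + 10*y - 8 = 0, i.e. -2*(y - 4)*(y - 1) = 0, so they meet at y = 1, 4.
For y in [1, 4], x = -2*y^2 + 13*y - 6 is on the right; area = ∫[1,4] (-2*y^2 + 10*y - 8) dy = 9.

9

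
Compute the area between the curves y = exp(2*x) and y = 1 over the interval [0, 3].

-7/2 + exp(6)/2

On [0, 3], (exp(2*x)) - (1) = exp(2*x) - 1 is ≥ 0 throughout, so the area is a single integral of |exp(2*x) - 1|.
∫[0,3] (exp(2*x) - 1) dx = -7/2 + exp(6)/2.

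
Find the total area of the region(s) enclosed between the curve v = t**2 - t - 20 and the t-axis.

243/2

The curve meets the t-axis where t**2 - t - 20 = 0, i.e. (t - 5)*(t + 4) = 0, at t = -4, 5.
On [-4, 5] the curve lies below the axis; ∫[-4,5] (t**2 - t - 20) dt = -243/2, giving area 243/2.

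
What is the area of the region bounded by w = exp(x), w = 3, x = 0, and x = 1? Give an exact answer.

On [0, 1], (exp(x)) - (3) = exp(x) - 3 is ≤ 0 throughout, so the area is a single integral of |exp(x) - 3|.
∫[0,1] (exp(x) - 3) dx = -4 + exp(1); the area of that piece is 4 - exp(1).

4 - exp(1)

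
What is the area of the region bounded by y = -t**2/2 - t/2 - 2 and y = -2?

1/12

Set the curves equal: -t**2/2 - t/2 - 2 = -2, so -t**2/2 - t/2 = 0, which factors as -t*(t + 1)/2 = 0. The curves meet at t = -1, 0.
On [-1, 0], y = -t**2/2 - t/2 - 2 is on top; that piece has area ∫[-1,0] (-t**2/2 - t/2) dt = 1/12.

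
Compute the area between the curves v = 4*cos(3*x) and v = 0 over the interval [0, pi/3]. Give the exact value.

8/3

The difference (4*cos(3*x)) - (0) = 4*cos(3*x) changes sign at x = pi/6 inside [0, pi/3], so split the integral there.
∫[0,pi/6] (4*cos(3*x)) dx = 4/3.
∫[pi/6,pi/3] (4*cos(3*x)) dx = -4/3; the area of that piece is 4/3.
Total area = 4/3 + 4/3 = 8/3.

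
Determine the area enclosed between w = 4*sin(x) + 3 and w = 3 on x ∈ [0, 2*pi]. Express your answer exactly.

The difference (4*sin(x) + 3) - (3) = 4*sin(x) changes sign at x = pi inside [0, 2*pi], so split the integral there.
∫[0,pi] (4*sin(x)) dx = 8.
∫[pi,2*pi] (4*sin(x)) dx = -8; the area of that piece is 8.
Total area = 8 + 8 = 16.

16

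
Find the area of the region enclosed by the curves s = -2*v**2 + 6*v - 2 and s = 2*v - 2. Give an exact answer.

8/3

Both boundary curves give s as a function of v, so integrate with respect to v. Setting them equal: -2*v**2 + 4*v = 0, i.e. -2*v*(v - 2) = 0, so they meet at v = 0, 2.
For v in [0, 2], s = -2*v**2 + 6*v - 2 is on the right; area = ∫[0,2] (-2*v**2 + 4*v) dv = 8/3.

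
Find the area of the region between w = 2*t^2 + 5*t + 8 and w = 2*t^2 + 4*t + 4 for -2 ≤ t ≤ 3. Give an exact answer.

45/2

On [-2, 3], (2*t^2 + 5*t + 8) - (2*t^2 + 4*t + 4) = t + 4 is ≥ 0 throughout, so the area is a single integral of |t + 4|.
∫[-2,3] (t + 4) dt = 45/2.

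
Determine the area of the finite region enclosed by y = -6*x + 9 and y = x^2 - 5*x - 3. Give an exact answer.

343/6

Set the curves equal: -6*x + 9 = x^2 - 5*x - 3, so -x^2 - x + 12 = 0, which factors as -(x - 3)*(x + 4) = 0. The curves meet at x = -4, 3.
On [-4, 3], y = -6*x + 9 is on top; that piece has area ∫[-4,3] (-x^2 - x + 12) dx = 343/6.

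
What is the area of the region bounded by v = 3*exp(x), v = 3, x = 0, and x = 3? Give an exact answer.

-12 + 3*exp(3)

On [0, 3], (3*exp(x)) - (3) = 3*exp(x) - 3 is ≥ 0 throughout, so the area is a single integral of |3*exp(x) - 3|.
∫[0,3] (3*exp(x) - 3) dx = -12 + 3*exp(3).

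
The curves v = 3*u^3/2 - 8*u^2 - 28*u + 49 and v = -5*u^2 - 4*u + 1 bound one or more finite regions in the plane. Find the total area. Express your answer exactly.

284

Set the curves equal: 3*u^3/2 - 8*u^2 - 28*u + 49 = -5*u^2 - 4*u + 1, so 3*u^3/2 - 3*u^2 - 24*u + 48 = 0, which factors as 3*(u - 4)*(u - 2)*(u + 4)/2 = 0. The curves meet at u = -4, 2, 4.
On [-4, 2], v = 3*u^3/2 - 8*u^2 - 28*u + 49 is on top; that piece has area ∫[-4,2] (3*u^3/2 - 3*u^2 - 24*u + 48) du = 270.
On [2, 4], v = -5*u^2 - 4*u + 1 is on top; that piece has area ∫[2,4] (-(3*u^3/2 - 3*u^2 - 24*u + 48)) du = 14.
Total enclosed area = 270 + 14 = 284.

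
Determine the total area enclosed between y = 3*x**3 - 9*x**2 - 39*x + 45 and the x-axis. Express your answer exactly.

384

The curve meets the x-axis where 3*x**3 - 9*x**2 - 39*x + 45 = 0, i.e. 3*(x - 5)*(x - 1)*(x + 3) = 0, at x = -3, 1, 5.
On [-3, 1] the curve lies above the axis; ∫[-3,1] (3*x**3 - 9*x**2 - 39*x + 45) dx = 192, giving area 192.
On [1, 5] the curve lies below the axis; ∫[1,5] (3*x**3 - 9*x**2 - 39*x + 45) dx = -192, giving area 192.
Total area = 192 + 192 = 384.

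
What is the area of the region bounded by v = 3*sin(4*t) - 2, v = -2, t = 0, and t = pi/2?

The difference (3*sin(4*t) - 2) - (-2) = 3*sin(4*t) changes sign at t = pi/4 inside [0, pi/2], so split the integral there.
∫[0,pi/4] (3*sin(4*t)) dt = 3/2.
∫[pi/4,pi/2] (3*sin(4*t)) dt = -3/2; the area of that piece is 3/2.
Total area = 3/2 + 3/2 = 3.

3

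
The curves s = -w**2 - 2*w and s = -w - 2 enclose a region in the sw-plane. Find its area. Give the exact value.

9/2

Both boundary curves give s as a function of w, so integrate with respect to w. Setting them equal: -w**2 - w + 2 = 0, i.e. -(w - 1)*(w + 2) = 0, so they meet at w = -2, 1.
For w in [-2, 1], s = -w**2 - 2*w is on the right; area = ∫[-2,1] (-w**2 - w + 2) dw = 9/2.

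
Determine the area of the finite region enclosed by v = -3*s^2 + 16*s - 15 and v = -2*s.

Set the curves equal: -3*s^2 + 16*s - 15 = -2*s, so -3*s^2 + 18*s - 15 = 0, which factors as -3*(s - 5)*(s - 1) = 0. The curves meet at s = 1, 5.
On [1, 5], v = -3*s^2 + 16*s - 15 is on top; that piece has area ∫[1,5] (-3*s^2 + 18*s - 15) ds = 32.

32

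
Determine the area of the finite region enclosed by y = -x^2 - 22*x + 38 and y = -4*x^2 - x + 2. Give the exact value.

1/2

Set the curves equal: -x^2 - 22*x + 38 = -4*x^2 - x + 2, so 3*x^2 - 21*x + 36 = 0, which factors as 3*(x - 4)*(x - 3) = 0. The curves meet at x = 3, 4.
On [3, 4], y = -4*x^2 - x + 2 is on top; that piece has area ∫[3,4] (-(3*x^2 - 21*x + 36)) dx = 1/2.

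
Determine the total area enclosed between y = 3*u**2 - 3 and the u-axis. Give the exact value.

4

The curve meets the u-axis where 3*u**2 - 3 = 0, i.e. 3*(u - 1)*(u + 1) = 0, at u = -1, 1.
On [-1, 1] the curve lies below the axis; ∫[-1,1] (3*u**2 - 3) du = -4, giving area 4.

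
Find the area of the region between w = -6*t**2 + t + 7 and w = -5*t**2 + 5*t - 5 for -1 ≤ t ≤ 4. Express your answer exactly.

137/3

The difference (-6*t**2 + t + 7) - (-5*t**2 + 5*t - 5) = -t**2 - 4*t + 12 changes sign at t = 2 inside [-1, 4], so split the integral there.
∫[-1,2] (-t**2 - 4*t + 12) dt = 27.
∫[2,4] (-t**2 - 4*t + 12) dt = -56/3; the area of that piece is 56/3.
Total area = 27 + 56/3 = 137/3.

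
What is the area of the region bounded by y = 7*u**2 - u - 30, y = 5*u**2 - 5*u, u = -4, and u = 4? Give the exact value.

The difference (7*u**2 - u - 30) - (5*u**2 - 5*u) = 2*u**2 + 4*u - 30 changes sign at u = 3 inside [-4, 4], so split the integral there.
∫[-4,3] (2*u**2 + 4*u - 30) du = -490/3; the area of that piece is 490/3.
∫[3,4] (2*u**2 + 4*u - 30) du = 26/3.
Total area = 490/3 + 26/3 = 172.

172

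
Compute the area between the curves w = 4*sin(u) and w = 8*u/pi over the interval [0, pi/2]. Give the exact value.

On [0, pi/2], (4*sin(u)) - (8*u/pi) = -8*u/pi + 4*sin(u) is ≥ 0 throughout, so the area is a single integral of |-8*u/pi + 4*sin(u)|.
∫[0,pi/2] (-8*u/pi + 4*sin(u)) du = 4 - pi.

4 - pi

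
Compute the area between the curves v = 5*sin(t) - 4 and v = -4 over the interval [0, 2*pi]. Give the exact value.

20

The difference (5*sin(t) - 4) - (-4) = 5*sin(t) changes sign at t = pi inside [0, 2*pi], so split the integral there.
∫[0,pi] (5*sin(t)) dt = 10.
∫[pi,2*pi] (5*sin(t)) dt = -10; the area of that piece is 10.
Total area = 10 + 10 = 20.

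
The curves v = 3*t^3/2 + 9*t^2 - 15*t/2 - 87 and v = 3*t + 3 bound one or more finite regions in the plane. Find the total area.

1551/4

Set the curves equal: 3*t^3/2 + 9*t^2 - 15*t/2 - 87 = 3*t + 3, so 3*t^3/2 + 9*t^2 - 21*t/2 - 90 = 0, which factors as 3*(t - 3)*(t + 4)*(t + 5)/2 = 0. The curves meet at t = -5, -4, 3.
On [-5, -4], v = 3*t^3/2 + 9*t^2 - 15*t/2 - 87 is on top; that piece has area ∫[-5,-4] (3*t^3/2 + 9*t^2 - 21*t/2 - 90) dt = 15/8.
On [-4, 3], v = 3*t + 3 is on top; that piece has area ∫[-4,3] (-(3*t^3/2 + 9*t^2 - 21*t/2 - 90)) dt = 3087/8.
Total enclosed area = 15/8 + 3087/8 = 1551/4.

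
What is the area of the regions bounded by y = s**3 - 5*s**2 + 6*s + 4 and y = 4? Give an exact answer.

Set the curves equal: s**3 - 5*s**2 + 6*s + 4 = 4, so s**3 - 5*s**2 + 6*s = 0, which factors as s*(s - 3)*(s - 2) = 0. The curves meet at s = 0, 2, 3.
On [0, 2], y = s**3 - 5*s**2 + 6*s + 4 is on top; that piece has area ∫[0,2] (s**3 - 5*s**2 + 6*s) ds = 8/3.
On [2, 3], y = 4 is on top; that piece has area ∫[2,3] (-(s**3 - 5*s**2 + 6*s)) ds = 5/12.
Total enclosed area = 8/3 + 5/12 = 37/12.

37/12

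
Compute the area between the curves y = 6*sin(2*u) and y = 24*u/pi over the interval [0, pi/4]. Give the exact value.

On [0, pi/4], (6*sin(2*u)) - (24*u/pi) = -24*u/pi + 6*sin(2*u) is ≥ 0 throughout, so the area is a single integral of |-24*u/pi + 6*sin(2*u)|.
∫[0,pi/4] (-24*u/pi + 6*sin(2*u)) du = 3 - 3*pi/4.

3 - 3*pi/4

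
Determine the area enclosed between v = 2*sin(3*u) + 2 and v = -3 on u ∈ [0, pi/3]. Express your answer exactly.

4/3 + 5*pi/3

On [0, pi/3], (2*sin(3*u) + 2) - (-3) = 2*sin(3*u) + 5 is ≥ 0 throughout, so the area is a single integral of |2*sin(3*u) + 5|.
∫[0,pi/3] (2*sin(3*u) + 5) du = 4/3 + 5*pi/3.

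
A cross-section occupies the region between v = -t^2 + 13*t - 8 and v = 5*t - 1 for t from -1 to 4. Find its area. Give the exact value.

98/3

The difference (-t^2 + 13*t - 8) - (5*t - 1) = -t^2 + 8*t - 7 changes sign at t = 1 inside [-1, 4], so split the integral there.
∫[-1,1] (-t^2 + 8*t - 7) dt = -44/3; the area of that piece is 44/3.
∫[1,4] (-t^2 + 8*t - 7) dt = 18.
Total area = 44/3 + 18 = 98/3.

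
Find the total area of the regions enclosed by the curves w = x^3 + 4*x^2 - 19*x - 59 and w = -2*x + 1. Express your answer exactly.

Set the curves equal: x^3 + 4*x^2 - 19*x - 59 = -2*x + 1, so x^3 + 4*x^2 - 17*x - 60 = 0, which factors as (x - 4)*(x + 3)*(x + 5) = 0. The curves meet at x = -5, -3, 4.
On [-5, -3], w = x^3 + 4*x^2 - 19*x - 59 is on top; that piece has area ∫[-5,-3] (x^3 + 4*x^2 - 17*x - 60) dx = 32/3.
On [-3, 4], w = -2*x + 1 is on top; that piece has area ∫[-3,4] (-(x^3 + 4*x^2 - 17*x - 60)) dx = 3773/12.
Total enclosed area = 32/3 + 3773/12 = 3901/12.

3901/12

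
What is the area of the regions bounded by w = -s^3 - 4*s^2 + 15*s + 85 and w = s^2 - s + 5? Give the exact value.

5137/12

Set the curves equal: -s^3 - 4*s^2 + 15*s + 85 = s^2 - s + 5, so -s^3 - 5*s^2 + 16*s + 80 = 0, which factors as -(s - 4)*(s + 4)*(s + 5) = 0. The curves meet at s = -5, -4, 4.
On [-5, -4], w = s^2 - s + 5 is on top; that piece has area ∫[-5,-4] (-(-s^3 - 5*s^2 + 16*s + 80)) ds = 17/12.
On [-4, 4], w = -s^3 - 4*s^2 + 15*s + 85 is on top; that piece has area ∫[-4,4] (-s^3 - 5*s^2 + 16*s + 80) ds = 1280/3.
Total enclosed area = 17/12 + 1280/3 = 5137/12.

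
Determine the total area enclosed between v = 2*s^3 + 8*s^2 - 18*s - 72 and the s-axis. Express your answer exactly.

The curve meets the s-axis where 2*s^3 + 8*s^2 - 18*s - 72 = 0, i.e. 2*(s - 3)*(s + 3)*(s + 4) = 0, at s = -4, -3, 3.
On [-4, -3] the curve lies above the axis; ∫[-4,-3] (2*s^3 + 8*s^2 - 18*s - 72) ds = 13/6, giving area 13/6.
On [-3, 3] the curve lies below the axis; ∫[-3,3] (2*s^3 + 8*s^2 - 18*s - 72) ds = -288, giving area 288.
Total area = 13/6 + 288 = 1741/6.

1741/6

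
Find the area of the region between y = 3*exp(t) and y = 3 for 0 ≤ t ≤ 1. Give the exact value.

On [0, 1], (3*exp(t)) - (3) = 3*exp(t) - 3 is ≥ 0 throughout, so the area is a single integral of |3*exp(t) - 3|.
∫[0,1] (3*exp(t) - 3) dt = -6 + 3*exp(1).

-6 + 3*exp(1)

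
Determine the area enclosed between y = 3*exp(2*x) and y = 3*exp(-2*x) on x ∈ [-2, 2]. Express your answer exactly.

The difference (3*exp(2*x)) - (3*exp(-2*x)) = 3*exp(2*x) - 3*exp(-2*x) changes sign at x = 0 inside [-2, 2], so split the integral there.
∫[-2,0] (3*exp(2*x) - 3*exp(-2*x)) dx = -3*exp(4)/2 - 3*exp(-4)/2 + 3; the area of that piece is -3 + 3*exp(-4)/2 + 3*exp(4)/2.
∫[0,2] (3*exp(2*x) - 3*exp(-2*x)) dx = -3 + 3*exp(-4)/2 + 3*exp(4)/2.
Total area = (-3 + 3*exp(-4)/2 + 3*exp(4)/2) + (-3 + 3*exp(-4)/2 + 3*exp(4)/2) = -6 + 3*exp(-4) + 3*exp(4).

-6 + 3*exp(-4) + 3*exp(4)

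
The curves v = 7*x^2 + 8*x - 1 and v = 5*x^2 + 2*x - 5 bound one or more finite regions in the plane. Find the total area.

1/3

Set the curves equal: 7*x^2 + 8*x - 1 = 5*x^2 + 2*x - 5, so 2*x^2 + 6*x + 4 = 0, which factors as 2*(x + 1)*(x + 2) = 0. The curves meet at x = -2, -1.
On [-2, -1], v = 5*x^2 + 2*x - 5 is on top; that piece has area ∫[-2,-1] (-(2*x^2 + 6*x + 4)) dx = 1/3.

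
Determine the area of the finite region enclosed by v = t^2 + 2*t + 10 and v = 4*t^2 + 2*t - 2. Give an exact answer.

Set the curves equal: t^2 + 2*t + 10 = 4*t^2 + 2*t - 2, so -3*t^2 + 12 = 0, which factors as -3*(t - 2)*(t + 2) = 0. The curves meet at t = -2, 2.
On [-2, 2], v = t^2 + 2*t + 10 is on top; that piece has area ∫[-2,2] (-3*t^2 + 12) dt = 32.

32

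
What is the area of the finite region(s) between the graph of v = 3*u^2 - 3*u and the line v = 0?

The curve meets the u-axis where 3*u^2 - 3*u = 0, i.e. 3*u*(u - 1) = 0, at u = 0, 1.
On [0, 1] the curve lies below the axis; ∫[0,1] (3*u^2 - 3*u) du = -1/2, giving area 1/2.

1/2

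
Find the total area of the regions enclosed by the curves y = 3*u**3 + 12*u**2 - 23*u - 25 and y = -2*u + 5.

Set the curves equal: 3*u**3 + 12*u**2 - 23*u - 25 = -2*u + 5, so 3*u**3 + 12*u**2 - 21*u - 30 = 0, which factors as 3*(u - 2)*(u + 1)*(u + 5) = 0. The curves meet at u = -5, -1, 2.
On [-5, -1], y = 3*u**3 + 12*u**2 - 23*u - 25 is on top; that piece has area ∫[-5,-1] (3*u**3 + 12*u**2 - 21*u - 30) du = 160.
On [-1, 2], y = -2*u + 5 is on top; that piece has area ∫[-1,2] (-(3*u**3 + 12*u**2 - 21*u - 30)) du = 297/4.
Total enclosed area = 160 + 297/4 = 937/4.

937/4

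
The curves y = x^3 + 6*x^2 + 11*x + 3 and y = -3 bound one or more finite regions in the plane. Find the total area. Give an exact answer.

1/2

Set the curves equal: x^3 + 6*x^2 + 11*x + 3 = -3, so x^3 + 6*x^2 + 11*x + 6 = 0, which factors as (x + 1)*(x + 2)*(x + 3) = 0. The curves meet at x = -3, -2, -1.
On [-3, -2], y = x^3 + 6*x^2 + 11*x + 3 is on top; that piece has area ∫[-3,-2] (x^3 + 6*x^2 + 11*x + 6) dx = 1/4.
On [-2, -1], y = -3 is on top; that piece has area ∫[-2,-1] (-(x^3 + 6*x^2 + 11*x + 6)) dx = 1/4.
Total enclosed area = 1/4 + 1/4 = 1/2.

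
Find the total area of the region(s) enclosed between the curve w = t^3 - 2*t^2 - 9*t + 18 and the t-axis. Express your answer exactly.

The curve meets the t-axis where t^3 - 2*t^2 - 9*t + 18 = 0, i.e. (t - 3)*(t - 2)*(t + 3) = 0, at t = -3, 2, 3.
On [-3, 2] the curve lies above the axis; ∫[-3,2] (t^3 - 2*t^2 - 9*t + 18) dt = 875/12, giving area 875/12.
On [2, 3] the curve lies below the axis; ∫[2,3] (t^3 - 2*t^2 - 9*t + 18) dt = -11/12, giving area 11/12.
Total area = 875/12 + 11/12 = 443/6.

443/6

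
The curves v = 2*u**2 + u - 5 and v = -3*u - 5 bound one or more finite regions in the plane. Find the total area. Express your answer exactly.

8/3

Set the curves equal: 2*u**2 + u - 5 = -3*u - 5, so 2*u**2 + 4*u = 0, which factors as 2*u*(u + 2) = 0. The curves meet at u = -2, 0.
On [-2, 0], v = -3*u - 5 is on top; that piece has area ∫[-2,0] (-(2*u**2 + 4*u)) du = 8/3.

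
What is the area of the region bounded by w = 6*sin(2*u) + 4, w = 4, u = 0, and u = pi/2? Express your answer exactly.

6

On [0, pi/2], (6*sin(2*u) + 4) - (4) = 6*sin(2*u) is ≥ 0 throughout, so the area is a single integral of |6*sin(2*u)|.
∫[0,pi/2] (6*sin(2*u)) du = 6.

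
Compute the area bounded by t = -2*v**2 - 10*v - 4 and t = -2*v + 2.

Both boundary curves give t as a function of v, so integrate with respect to v. Setting them equal: -2*v**2 - 8*v - 6 = 0, i.e. -2*(v + 1)*(v + 3) = 0, so they meet at v = -3, -1.
For v in [-3, -1], t = -2*v**2 - 10*v - 4 is on the right; area = ∫[-3,-1] (-2*v**2 - 8*v - 6) dv = 8/3.

8/3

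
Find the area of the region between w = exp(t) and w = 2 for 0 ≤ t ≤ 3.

The difference (exp(t)) - (2) = exp(t) - 2 changes sign at t = log(2) inside [0, 3], so split the integral there.
∫[0,log(2)] (exp(t) - 2) dt = 1 - log(4); the area of that piece is -1 + log(4).
∫[log(2),3] (exp(t) - 2) dt = -8 + 2*log(2) + exp(3).
Total area = (-1 + log(4)) + (-8 + 2*log(2) + exp(3)) = -9 + 4*log(2) + exp(3).

-9 + 4*log(2) + exp(3)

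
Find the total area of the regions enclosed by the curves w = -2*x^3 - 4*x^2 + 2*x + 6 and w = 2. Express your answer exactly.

37/6

Set the curves equal: -2*x^3 - 4*x^2 + 2*x + 6 = 2, so -2*x^3 - 4*x^2 + 2*x + 4 = 0, which factors as -2*(x - 1)*(x + 1)*(x + 2) = 0. The curves meet at x = -2, -1, 1.
On [-2, -1], w = 2 is on top; that piece has area ∫[-2,-1] (-(-2*x^3 - 4*x^2 + 2*x + 4)) dx = 5/6.
On [-1, 1], w = -2*x^3 - 4*x^2 + 2*x + 6 is on top; that piece has area ∫[-1,1] (-2*x^3 - 4*x^2 + 2*x + 4) dx = 16/3.
Total enclosed area = 5/6 + 16/3 = 37/6.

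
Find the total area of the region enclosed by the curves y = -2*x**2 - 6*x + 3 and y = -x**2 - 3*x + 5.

Set the curves equal: -2*x**2 - 6*x + 3 = -x**2 - 3*x + 5, so -x**2 - 3*x - 2 = 0, which factors as -(x + 1)*(x + 2) = 0. The curves meet at x = -2, -1.
On [-2, -1], y = -2*x**2 - 6*x + 3 is on top; that piece has area ∫[-2,-1] (-x**2 - 3*x - 2) dx = 1/6.

1/6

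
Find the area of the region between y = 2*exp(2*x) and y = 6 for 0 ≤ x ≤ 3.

-23 + 6*log(3) + exp(6)

The difference (2*exp(2*x)) - (6) = 2*exp(2*x) - 6 changes sign at x = log(3)/2 inside [0, 3], so split the integral there.
∫[0,log(3)/2] (2*exp(2*x) - 6) dx = 2 - log(27); the area of that piece is -2 + log(27).
∫[log(3)/2,3] (2*exp(2*x) - 6) dx = -21 + 3*log(3) + exp(6).
Total area = (-2 + log(27)) + (-21 + 3*log(3) + exp(6)) = -23 + 6*log(3) + exp(6).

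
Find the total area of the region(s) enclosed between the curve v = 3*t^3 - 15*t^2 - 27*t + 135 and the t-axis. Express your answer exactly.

568

The curve meets the t-axis where 3*t^3 - 15*t^2 - 27*t + 135 = 0, i.e. 3*(t - 5)*(t - 3)*(t + 3) = 0, at t = -3, 3, 5.
On [-3, 3] the curve lies above the axis; ∫[-3,3] (3*t^3 - 15*t^2 - 27*t + 135) dt = 540, giving area 540.
On [3, 5] the curve lies below the axis; ∫[3,5] (3*t^3 - 15*t^2 - 27*t + 135) dt = -28, giving area 28.
Total area = 540 + 28 = 568.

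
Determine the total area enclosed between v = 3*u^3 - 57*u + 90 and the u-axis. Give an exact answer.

1551/2

The curve meets the u-axis where 3*u^3 - 57*u + 90 = 0, i.e. 3*(u - 3)*(u - 2)*(u + 5) = 0, at u = -5, 2, 3.
On [-5, 2] the curve lies above the axis; ∫[-5,2] (3*u^3 - 57*u + 90) du = 3087/4, giving area 3087/4.
On [2, 3] the curve lies below the axis; ∫[2,3] (3*u^3 - 57*u + 90) du = -15/4, giving area 15/4.
Total area = 3087/4 + 15/4 = 1551/2.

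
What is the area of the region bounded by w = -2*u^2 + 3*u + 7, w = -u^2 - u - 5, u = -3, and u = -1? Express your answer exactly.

8

The difference (-2*u^2 + 3*u + 7) - (-u^2 - u - 5) = -u^2 + 4*u + 12 changes sign at u = -2 inside [-3, -1], so split the integral there.
∫[-3,-2] (-u^2 + 4*u + 12) du = -13/3; the area of that piece is 13/3.
∫[-2,-1] (-u^2 + 4*u + 12) du = 11/3.
Total area = 13/3 + 11/3 = 8.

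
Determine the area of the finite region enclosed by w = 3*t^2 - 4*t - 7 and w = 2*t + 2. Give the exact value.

Set the curves equal: 3*t^2 - 4*t - 7 = 2*t + 2, so 3*t^2 - 6*t - 9 = 0, which factors as 3*(t - 3)*(t + 1) = 0. The curves meet at t = -1, 3.
On [-1, 3], w = 2*t + 2 is on top; that piece has area ∫[-1,3] (-(3*t^2 - 6*t - 9)) dt = 32.

32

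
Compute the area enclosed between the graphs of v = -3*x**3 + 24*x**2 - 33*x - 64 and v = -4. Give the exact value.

443/2

Set the curves equal: -3*x**3 + 24*x**2 - 33*x - 64 = -4, so -3*x**3 + 24*x**2 - 33*x - 60 = 0, which factors as -3*(x - 5)*(x - 4)*(x + 1) = 0. The curves meet at x = -1, 4, 5.
On [-1, 4], v = -4 is on top; that piece has area ∫[-1,4] (-(-3*x**3 + 24*x**2 - 33*x - 60)) dx = 875/4.
On [4, 5], v = -3*x**3 + 24*x**2 - 33*x - 64 is on top; that piece has area ∫[4,5] (-3*x**3 + 24*x**2 - 33*x - 60) dx = 11/4.
Total enclosed area = 875/4 + 11/4 = 443/2.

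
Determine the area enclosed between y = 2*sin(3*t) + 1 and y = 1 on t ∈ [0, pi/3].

On [0, pi/3], (2*sin(3*t) + 1) - (1) = 2*sin(3*t) is ≥ 0 throughout, so the area is a single integral of |2*sin(3*t)|.
∫[0,pi/3] (2*sin(3*t)) dt = 4/3.

4/3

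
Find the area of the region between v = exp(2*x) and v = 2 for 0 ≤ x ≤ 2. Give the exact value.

-11/2 + 2*log(2) + exp(4)/2

The difference (exp(2*x)) - (2) = exp(2*x) - 2 changes sign at x = log(2)/2 inside [0, 2], so split the integral there.
∫[0,log(2)/2] (exp(2*x) - 2) dx = 1/2 - log(2); the area of that piece is -1/2 + log(2).
∫[log(2)/2,2] (exp(2*x) - 2) dx = -5 + log(2) + exp(4)/2.
Total area = (-1/2 + log(2)) + (-5 + log(2) + exp(4)/2) = -11/2 + 2*log(2) + exp(4)/2.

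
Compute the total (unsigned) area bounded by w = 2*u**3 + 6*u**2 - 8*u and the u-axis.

The curve meets the u-axis where 2*u**3 + 6*u**2 - 8*u = 0, i.e. 2*u*(u - 1)*(u + 4) = 0, at u = -4, 0, 1.
On [-4, 0] the curve lies above the axis; ∫[-4,0] (2*u**3 + 6*u**2 - 8*u) du = 64, giving area 64.
On [0, 1] the curve lies below the axis; ∫[0,1] (2*u**3 + 6*u**2 - 8*u) du = -3/2, giving area 3/2.
Total area = 64 + 3/2 = 131/2.

131/2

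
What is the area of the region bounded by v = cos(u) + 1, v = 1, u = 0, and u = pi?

The difference (cos(u) + 1) - (1) = cos(u) changes sign at u = pi/2 inside [0, pi], so split the integral there.
∫[0,pi/2] (cos(u)) du = 1.
∫[pi/2,pi] (cos(u)) du = -1; the area of that piece is 1.
Total area = 1 + 1 = 2.

2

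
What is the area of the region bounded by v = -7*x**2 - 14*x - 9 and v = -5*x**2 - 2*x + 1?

Set the curves equal: -7*x**2 - 14*x - 9 = -5*x**2 - 2*x + 1, so -2*x**2 - 12*x - 10 = 0, which factors as -2*(x + 1)*(x + 5) = 0. The curves meet at x = -5, -1.
On [-5, -1], v = -7*x**2 - 14*x - 9 is on top; that piece has area ∫[-5,-1] (-2*x**2 - 12*x - 10) dx = 64/3.

64/3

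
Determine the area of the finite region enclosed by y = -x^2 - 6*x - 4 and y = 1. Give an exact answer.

32/3

Set the curves equal: -x^2 - 6*x - 4 = 1, so -x^2 - 6*x - 5 = 0, which factors as -(x + 1)*(x + 5) = 0. The curves meet at x = -5, -1.
On [-5, -1], y = -x^2 - 6*x - 4 is on top; that piece has area ∫[-5,-1] (-x^2 - 6*x - 5) dx = 32/3.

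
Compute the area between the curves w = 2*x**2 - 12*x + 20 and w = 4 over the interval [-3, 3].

The difference (2*x**2 - 12*x + 20) - (4) = 2*x**2 - 12*x + 16 changes sign at x = 2 inside [-3, 3], so split the integral there.
∫[-3,2] (2*x**2 - 12*x + 16) dx = 400/3.
∫[2,3] (2*x**2 - 12*x + 16) dx = -4/3; the area of that piece is 4/3.
Total area = 400/3 + 4/3 = 404/3.

404/3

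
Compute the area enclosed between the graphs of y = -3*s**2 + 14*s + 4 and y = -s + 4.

125/2

Set the curves equal: -3*s**2 + 14*s + 4 = -s + 4, so -3*s**2 + 15*s = 0, which factors as -3*s*(s - 5) = 0. The curves meet at s = 0, 5.
On [0, 5], y = -3*s**2 + 14*s + 4 is on top; that piece has area ∫[0,5] (-3*s**2 + 15*s) ds = 125/2.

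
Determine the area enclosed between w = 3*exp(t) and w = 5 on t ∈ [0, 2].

-17 - 10*log(3) + 10*log(5) + 3*exp(2)

The difference (3*exp(t)) - (5) = 3*exp(t) - 5 changes sign at t = log(5/3) inside [0, 2], so split the integral there.
∫[0,log(5/3)] (3*exp(t) - 5) dt = log(243/3125) + 2; the area of that piece is -2 + log(3125/243).
∫[log(5/3),2] (3*exp(t) - 5) dt = -15 - 5*log(3) + 5*log(5) + 3*exp(2).
Total area = (-2 + log(3125/243)) + (-15 - 5*log(3) + 5*log(5) + 3*exp(2)) = -17 - 10*log(3) + 10*log(5) + 3*exp(2).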